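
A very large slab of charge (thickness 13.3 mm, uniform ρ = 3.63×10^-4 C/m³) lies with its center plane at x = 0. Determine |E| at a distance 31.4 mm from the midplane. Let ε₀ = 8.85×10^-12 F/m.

E = 2.73×10^5 V/m

The point |x| = 31.4 mm lies outside the slab (half-thickness 0.00665 m). A symmetric pillbox spanning the full slab encloses Q_enc = ρ·d·A.
Flux = 2EA ⇒ E = |ρ|d/(2ε₀), independent of distance outside.
E = (3.63×10^-4)(0.0133)/(2·8.85×10^-12) = 2.73e5 N/C.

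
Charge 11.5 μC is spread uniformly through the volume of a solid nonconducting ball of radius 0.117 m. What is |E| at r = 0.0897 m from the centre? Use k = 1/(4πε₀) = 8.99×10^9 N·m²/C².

|E| ≈ 5.79×10^6 N/C

By spherical symmetry E is radial; choose a Gaussian sphere of radius r = 0.0897 m (r < R).
Only the charge within r is enclosed: Q_enc = Q·(r/R)³ = (11.5 μC)·(0.0897 m/0.117 m)³ = 5.182×10^-6 C.
Since E is radial and uniform over the Gaussian sphere, Φ = E·4πr² = Q_enc/ε₀.
E = k|Q_enc|/r² = (8.99×10^9)(5.182e-6)/(0.0897)² = 5.79e6 N/C.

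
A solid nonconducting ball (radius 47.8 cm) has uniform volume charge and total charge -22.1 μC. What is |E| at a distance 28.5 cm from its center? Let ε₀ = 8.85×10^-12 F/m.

Take a concentric spherical Gaussian surface of radius r = 28.5 cm (r < R).
Only the charge within r is enclosed: Q_enc = Q·(r/R)³ = (-22.1 μC)·(28.5 cm/47.8 cm)³ = -4.684×10^-6 C.
By Gauss's law, ∮E·dA = E·4πr² = Q_enc/ε₀.
E = |Q_enc|/(4πε₀r²) = (4.684×10^-6)/(4π·8.85×10^-12·(0.285)²) = 5.19e5 N/C.

|E| ≈ 5.19×10^5 N/C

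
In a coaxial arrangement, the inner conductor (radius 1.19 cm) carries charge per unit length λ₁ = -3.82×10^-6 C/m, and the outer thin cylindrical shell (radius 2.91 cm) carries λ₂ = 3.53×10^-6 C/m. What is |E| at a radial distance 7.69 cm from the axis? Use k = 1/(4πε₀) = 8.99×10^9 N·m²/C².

E = 6.78e4 N/C

Coaxial Gaussian cylinder, radius r = 7.69 cm, length L (r > 2.91 cm, enclosing both).
λ_enc = λ₁ + λ₂ = (-3.82×10^-6) + (3.53e-6) = -2.90e-7 C/m.
By Gauss's law (flux through the curved wall only), E·2πrL = λ_enc L/ε₀.
E = 2k|λ_enc|/r = 2(8.99×10^9)(2.90×10^-7)/(0.0769) = 6.78e4 N/C.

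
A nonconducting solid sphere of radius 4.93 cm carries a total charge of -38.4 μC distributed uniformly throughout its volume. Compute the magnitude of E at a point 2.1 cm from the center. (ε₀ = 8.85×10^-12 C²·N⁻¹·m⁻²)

E ≈ 6.05e7 N/C

By spherical symmetry E is radial; choose a Gaussian sphere of radius r = 2.1 cm (r < R).
Only the charge within r is enclosed: Q_enc = Q·(r/R)³ = (-38.4 μC)·(2.1 cm/4.93 cm)³ = -2.968e-6 C.
Gauss's law: E·4πr² = Q_enc/ε₀.
E = |Q_enc|/(4πε₀r²) = (2.968×10^-6)/(4π·8.85×10^-12·(0.021)²) = 6.05×10^7 N/C.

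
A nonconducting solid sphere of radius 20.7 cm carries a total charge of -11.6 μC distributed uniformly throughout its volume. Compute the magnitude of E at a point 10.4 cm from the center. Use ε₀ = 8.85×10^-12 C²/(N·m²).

E = 1.22e6 N/C

Take a concentric spherical Gaussian surface of radius r = 10.4 cm (r < R).
Only the charge within r is enclosed: Q_enc = Q·(r/R)³ = (-11.6 μC)·(10.4 cm/20.7 cm)³ = -1.471e-6 C.
Gauss's law: E·4πr² = Q_enc/ε₀.
E = |Q_enc|/(4πε₀r²) = (1.471e-6)/(4π·8.85×10^-12·(0.104)²) = 1.22×10^6 N/C.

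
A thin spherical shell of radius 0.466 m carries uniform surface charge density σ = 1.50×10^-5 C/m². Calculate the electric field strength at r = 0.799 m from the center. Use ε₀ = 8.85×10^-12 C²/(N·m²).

E ≈ 5.77×10^5 V/m

Use a concentric Gaussian sphere at r = 0.799 m (r > 0.466 m).
The entire shell is enclosed: Q_enc = σ·4πR² = (1.50e-5)·4π·(0.466)² = 4.093×10^-5 C.
Since E is radial and uniform over the Gaussian sphere, Φ = E·4πr² = Q_enc/ε₀.
E = |Q_enc|/(4πε₀r²) = (4.093×10^-5)/(4π·8.85×10^-12·(0.799)²) = 5.77e5 N/C.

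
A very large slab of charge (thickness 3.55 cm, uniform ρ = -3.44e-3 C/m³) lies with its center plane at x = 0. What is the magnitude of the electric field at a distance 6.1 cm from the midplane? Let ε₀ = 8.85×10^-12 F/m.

The point |x| = 6.1 cm lies outside the slab (half-thickness 0.01775 m). A symmetric pillbox spanning the full slab encloses Q_enc = ρ·d·A.
Flux = 2EA ⇒ E = |ρ|d/(2ε₀), independent of distance outside.
E = (3.44×10^-3)(0.0355)/(2·8.85×10^-12) = 6.90×10^6 N/C.

|E| ≈ 6.90×10^6 N/C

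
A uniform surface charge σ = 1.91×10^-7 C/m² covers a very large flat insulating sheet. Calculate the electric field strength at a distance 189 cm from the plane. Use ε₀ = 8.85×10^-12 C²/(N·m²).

By planar symmetry E is perpendicular to the sheet and uniform; use a Gaussian pillbox with flat faces of area A on each side of the sheet.
Only the two end caps contribute flux: Φ = 2EA. With Q_enc = σA, Gauss's law gives E = |σ|/(2ε₀).
E = |σ|/(2ε₀) = (1.91×10^-7)/(2·8.85×10^-12) = 1.08e4 N/C.

E = 1.08×10^4 N/C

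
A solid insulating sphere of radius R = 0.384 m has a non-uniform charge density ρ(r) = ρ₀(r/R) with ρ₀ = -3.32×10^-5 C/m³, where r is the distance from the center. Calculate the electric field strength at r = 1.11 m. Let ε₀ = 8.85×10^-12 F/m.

By spherical symmetry E is radial; choose a Gaussian sphere of radius r = 1.11 m (r > R, all charge enclosed).
Q_enc = 4π ∫₀^R ρ₀(r'/R)^1 r'² dr' = 4πρ₀R³/4 = -5.906×10^-6 C.
By Gauss's law, ∮E·dA = E·4πr² = Q_enc/ε₀.
E = |Q_enc|/(4πε₀r²) = (5.906e-6)/(4π·8.85×10^-12·(1.11)²) = 4.31×10^4 N/C.

|E| = 4.31e4 N/C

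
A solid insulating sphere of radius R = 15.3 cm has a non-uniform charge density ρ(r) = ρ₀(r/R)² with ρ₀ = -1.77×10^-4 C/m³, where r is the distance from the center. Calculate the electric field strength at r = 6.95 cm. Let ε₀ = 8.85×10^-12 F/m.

E = 5.74×10^4 N/C

By spherical symmetry E is radial; choose a Gaussian sphere of radius r = 6.95 cm (r < R).
Q_enc = ∫₀^r ρ(r')·4πr'² dr' = (4πρ₀/R²) ∫₀^r r'^4 dr' = 4πρ₀ r^5/(5·R²) = -3.081e-8 C.
Gauss's law: E·4πr² = Q_enc/ε₀.
E = |Q_enc|/(4πε₀r²) = (3.081e-8)/(4π·8.85×10^-12·(0.0695)²) = 5.74×10^4 N/C.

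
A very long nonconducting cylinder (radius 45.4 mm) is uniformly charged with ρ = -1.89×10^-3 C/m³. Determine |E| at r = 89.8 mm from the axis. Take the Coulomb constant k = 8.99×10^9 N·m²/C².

|E| = 2.45×10^6 N/C

Choose a coaxial cylinder of radius r = 89.8 mm (arbitrary length L) as the Gaussian surface (r > 45.4 mm, full cross-section enclosed).
λ_enc = ρ·πR² = (-1.89×10^-3)π(0.0454)² = -1.224e-5 C/m.
By Gauss's law (flux through the curved wall only), E·2πrL = λ_enc L/ε₀.
E = 2k|λ_enc|/r = 2(8.99×10^9)(1.224e-5)/(0.0898) = 2.45×10^6 N/C.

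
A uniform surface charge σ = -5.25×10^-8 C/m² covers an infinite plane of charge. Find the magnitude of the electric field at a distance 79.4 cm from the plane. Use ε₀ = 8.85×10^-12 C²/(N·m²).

|E| ≈ 2.97×10^3 V/m

By planar symmetry E is perpendicular to the sheet and uniform; use a Gaussian pillbox with flat faces of area A on each side of the sheet.
Only the two end caps contribute flux: Φ = 2EA. With Q_enc = σA, Gauss's law gives E = |σ|/(2ε₀).
E = |σ|/(2ε₀) = (5.25×10^-8)/(2·8.85×10^-12) = 2.97e3 N/C.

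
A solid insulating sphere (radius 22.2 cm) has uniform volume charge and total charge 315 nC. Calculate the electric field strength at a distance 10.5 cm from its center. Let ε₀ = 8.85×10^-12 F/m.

E = 2.72×10^4 V/m

Symmetry ⇒ E = E(r) r̂. Gaussian sphere of radius r = 10.5 cm (r < R).
Only the charge within r is enclosed: Q_enc = Q·(r/R)³ = (315 nC)·(10.5 cm/22.2 cm)³ = 3.333×10^-8 C.
Gauss's law: E·4πr² = Q_enc/ε₀.
E = |Q_enc|/(4πε₀r²) = (3.333×10^-8)/(4π·8.85×10^-12·(0.105)²) = 2.72×10^4 N/C.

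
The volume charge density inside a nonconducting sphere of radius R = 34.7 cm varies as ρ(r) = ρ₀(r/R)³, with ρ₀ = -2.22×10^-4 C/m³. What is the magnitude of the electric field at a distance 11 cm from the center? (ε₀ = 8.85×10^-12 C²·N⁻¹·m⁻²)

Take a concentric spherical Gaussian surface of radius r = 11 cm (r < R).
Integrate the density: Q_enc = 4π ∫₀^r ρ₀(r'/R)^3 r'² dr' = 4πρ₀ r^6/(6·R³) = -1.971×10^-8 C.
By Gauss's law, ∮E·dA = E·4πr² = Q_enc/ε₀.
E = |Q_enc|/(4πε₀r²) = (1.971e-8)/(4π·8.85×10^-12·(0.11)²) = 1.47×10^4 N/C.

E = 1.47e4 N/C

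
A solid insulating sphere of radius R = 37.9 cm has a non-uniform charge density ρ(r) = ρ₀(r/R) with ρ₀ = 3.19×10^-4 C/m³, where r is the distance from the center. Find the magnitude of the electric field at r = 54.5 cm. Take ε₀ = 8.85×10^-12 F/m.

|E| ≈ 1.65e6 V/m

Take a concentric spherical Gaussian surface of radius r = 54.5 cm (r > R, all charge enclosed).
Q_enc = 4π ∫₀^R ρ₀(r'/R)^1 r'² dr' = 4πρ₀R³/4 = 5.456×10^-5 C.
By Gauss's law, ∮E·dA = E·4πr² = Q_enc/ε₀.
E = |Q_enc|/(4πε₀r²) = (5.456e-5)/(4π·8.85×10^-12·(0.545)²) = 1.65×10^6 N/C.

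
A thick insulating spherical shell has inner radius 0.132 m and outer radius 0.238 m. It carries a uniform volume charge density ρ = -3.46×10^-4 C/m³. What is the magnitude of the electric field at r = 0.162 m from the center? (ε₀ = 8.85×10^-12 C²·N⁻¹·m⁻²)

Take a concentric spherical Gaussian surface of radius r = 0.162 m (within the shell material, 0.132 m < r < 0.238 m).
Only the shell between 0.132 m and r is enclosed: Q_enc = ρ·(4π/3)(r³ − a³) = (-3.46e-4)·(4π/3)·((0.162)³ − (0.132)³) = -2.828e-6 C.
Gauss's law: E·4πr² = Q_enc/ε₀.
E = |Q_enc|/(4πε₀r²) = (2.828e-6)/(4π·8.85×10^-12·(0.162)²) = 9.69×10^5 N/C.

E = 9.69×10^5 N/C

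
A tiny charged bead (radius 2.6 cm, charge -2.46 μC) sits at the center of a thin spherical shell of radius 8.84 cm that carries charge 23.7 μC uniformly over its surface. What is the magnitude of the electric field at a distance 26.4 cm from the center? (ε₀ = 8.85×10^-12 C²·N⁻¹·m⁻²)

Take a concentric spherical Gaussian surface of radius r = 26.4 cm (r > 8.84 cm, enclosing both).
Q_enc = (-2.46 μC) + (23.7 μC) = 2.124e-5 C.
By Gauss's law, ∮E·dA = E·4πr² = Q_enc/ε₀.
E = |Q_enc|/(4πε₀r²) = (2.124e-5)/(4π·8.85×10^-12·(0.264)²) = 2.74×10^6 N/C.

|E| = 2.74×10^6 V/m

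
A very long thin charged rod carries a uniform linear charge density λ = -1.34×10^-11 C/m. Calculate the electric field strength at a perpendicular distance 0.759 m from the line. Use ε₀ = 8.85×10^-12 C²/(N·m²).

0.317 N/C

Choose a coaxial cylinder of radius r = 0.759 m (arbitrary length L) as the Gaussian surface.
Q_enc = λL, so λ_enc = -1.34×10^-11 C/m.
Applying ∮E·dA = Q_enc/ε₀ with the end caps contributing no flux:
E = |λ_enc|/(2πε₀r) = (1.34e-11)/(2π·8.85×10^-12·0.759) = 0.317 N/C.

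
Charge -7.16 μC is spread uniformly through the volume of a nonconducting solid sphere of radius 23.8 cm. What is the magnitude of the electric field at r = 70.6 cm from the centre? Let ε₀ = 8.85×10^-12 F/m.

Use a concentric Gaussian sphere at r = 70.6 cm (r > R, so the entire charge is enclosed).
Q_enc = -7.16 μC = -7.16e-6 C.
Since E is radial and uniform over the Gaussian sphere, Φ = E·4πr² = Q_enc/ε₀.
E = |Q_enc|/(4πε₀r²) = (7.16×10^-6)/(4π·8.85×10^-12·(0.706)²) = 1.29×10^5 N/C.

|E| ≈ 1.29×10^5 N/C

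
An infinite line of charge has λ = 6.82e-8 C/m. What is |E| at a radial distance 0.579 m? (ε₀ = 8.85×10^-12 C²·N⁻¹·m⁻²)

|E| ≈ 2.12e3 V/m

Choose a coaxial cylinder of radius r = 0.579 m (arbitrary length L) as the Gaussian surface.
Q_enc = λL, so λ_enc = 6.82×10^-8 C/m.
Applying ∮E·dA = Q_enc/ε₀ with the end caps contributing no flux:
E = |λ_enc|/(2πε₀r) = (6.82×10^-8)/(2π·8.85×10^-12·0.579) = 2.12×10^3 N/C.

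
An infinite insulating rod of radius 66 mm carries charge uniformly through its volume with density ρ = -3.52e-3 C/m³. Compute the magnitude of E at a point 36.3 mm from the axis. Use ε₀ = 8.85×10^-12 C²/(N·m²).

E = 7.22e6 N/C

By cylindrical symmetry E is radial; use a coaxial Gaussian cylinder of radius 36.3 mm and length L (r < R).
Charge inside radius r per length L is ρ·πr²·L, so λ_enc = ρπr² = -1.457×10^-5 C/m.
Applying ∮E·dA = Q_enc/ε₀ with the end caps contributing no flux:
E = |λ_enc|/(2πε₀r) = (1.457e-5)/(2π·8.85×10^-12·0.0363) = 7.22×10^6 N/C.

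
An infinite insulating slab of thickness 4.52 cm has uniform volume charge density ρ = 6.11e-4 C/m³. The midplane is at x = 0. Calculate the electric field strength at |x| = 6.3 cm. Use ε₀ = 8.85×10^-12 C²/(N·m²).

The point |x| = 6.3 cm lies outside the slab (half-thickness 0.0226 m). A symmetric pillbox spanning the full slab encloses Q_enc = ρ·d·A.
Flux = 2EA ⇒ E = |ρ|d/(2ε₀), independent of distance outside.
E = (6.11×10^-4)(0.0452)/(2·8.85×10^-12) = 1.56×10^6 N/C.

|E| ≈ 1.56×10^6 N/C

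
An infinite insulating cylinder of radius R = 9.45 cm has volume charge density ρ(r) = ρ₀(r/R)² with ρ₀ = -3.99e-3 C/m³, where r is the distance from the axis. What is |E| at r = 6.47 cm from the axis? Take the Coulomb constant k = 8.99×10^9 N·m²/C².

Take a coaxial cylindrical Gaussian surface of radius r = 6.47 cm and length L (r < R).
λ_enc = ∫₀^r ρ(r')·2πr' dr' = (2πρ₀/R²)·r^4/4 = -1.23×10^-5 C/m.
By Gauss's law (flux through the curved wall only), E·2πrL = λ_enc L/ε₀.
E = 2k|λ_enc|/r = 2(8.99×10^9)(1.23×10^-5)/(0.0647) = 3.42×10^6 N/C.

E ≈ 3.42e6 V/m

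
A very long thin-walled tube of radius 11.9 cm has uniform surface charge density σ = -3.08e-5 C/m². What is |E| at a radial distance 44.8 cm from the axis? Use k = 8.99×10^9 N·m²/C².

Coaxial Gaussian cylinder, radius r = 44.8 cm, length L (r > 11.9 cm).
The whole shell is enclosed: λ_enc = σ·2πR = (-3.08×10^-5)·2π·(0.119) = -2.303e-5 C/m.
Gauss's law: E·2πrL = λ_enc L/ε₀.
E = 2k|λ_enc|/r = 2(8.99×10^9)(2.303×10^-5)/(0.448) = 9.24×10^5 N/C.

E = 9.24e5 N/C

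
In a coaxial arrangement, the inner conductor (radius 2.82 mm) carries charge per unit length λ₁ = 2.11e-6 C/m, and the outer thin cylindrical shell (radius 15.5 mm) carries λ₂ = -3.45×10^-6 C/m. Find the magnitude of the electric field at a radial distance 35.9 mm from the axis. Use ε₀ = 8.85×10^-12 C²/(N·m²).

E = 6.71×10^5 N/C

Take a coaxial cylindrical Gaussian surface of radius r = 35.9 mm and length L (r > 15.5 mm, enclosing both).
λ_enc = λ₁ + λ₂ = (2.11×10^-6) + (-3.45×10^-6) = -1.34e-6 C/m.
Applying ∮E·dA = Q_enc/ε₀ with the end caps contributing no flux:
E = |λ_enc|/(2πε₀r) = (1.34×10^-6)/(2π·8.85×10^-12·0.0359) = 6.71e5 N/C.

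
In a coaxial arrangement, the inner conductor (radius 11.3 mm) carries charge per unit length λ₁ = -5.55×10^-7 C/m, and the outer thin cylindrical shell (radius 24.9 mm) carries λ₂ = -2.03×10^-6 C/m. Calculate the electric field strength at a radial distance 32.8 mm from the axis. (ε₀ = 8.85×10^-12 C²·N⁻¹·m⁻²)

E ≈ 1.42e6 N/C

Take a coaxial cylindrical Gaussian surface of radius r = 32.8 mm and length L (r > 24.9 mm, enclosing both).
λ_enc = λ₁ + λ₂ = (-5.55×10^-7) + (-2.03×10^-6) = -2.585×10^-6 C/m.
By Gauss's law (flux through the curved wall only), E·2πrL = λ_enc L/ε₀.
E = |λ_enc|/(2πε₀r) = (2.585e-6)/(2π·8.85×10^-12·0.0328) = 1.42e6 N/C.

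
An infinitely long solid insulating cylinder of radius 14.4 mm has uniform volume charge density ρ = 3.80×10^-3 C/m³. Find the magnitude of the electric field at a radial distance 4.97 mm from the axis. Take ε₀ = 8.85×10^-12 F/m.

Coaxial Gaussian cylinder, radius r = 4.97 mm, length L (r < R).
Enclosed charge per unit length: λ_enc = ρ·πr² = (3.80e-3)π(0.00497)² = 2.949×10^-7 C/m.
Since E is radial and uniform over the curved surface, Φ = E·2πrL = Q_enc/ε₀ = λ_enc L/ε₀.
E = |λ_enc|/(2πε₀r) = (2.949×10^-7)/(2π·8.85×10^-12·0.00497) = 1.07×10^6 N/C.

|E| ≈ 1.07×10^6 V/m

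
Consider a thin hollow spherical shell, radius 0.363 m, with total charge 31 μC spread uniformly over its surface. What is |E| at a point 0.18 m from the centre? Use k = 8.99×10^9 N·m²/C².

Use a concentric Gaussian sphere at r = 0.18 m (inside the shell, r < 0.363 m).
All the charge is outside the Gaussian surface: Q_enc = 0, hence E = 0 everywhere inside the shell.

E = 0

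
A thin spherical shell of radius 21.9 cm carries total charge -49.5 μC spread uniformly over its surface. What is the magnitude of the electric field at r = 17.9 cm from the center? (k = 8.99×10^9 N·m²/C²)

Symmetry ⇒ E = E(r) r̂. Gaussian sphere of radius r = 17.9 cm (inside the shell, r < 21.9 cm).
All the charge is outside the Gaussian surface: Q_enc = 0, hence E = 0 everywhere inside the shell.

E = 0 (no enclosed charge)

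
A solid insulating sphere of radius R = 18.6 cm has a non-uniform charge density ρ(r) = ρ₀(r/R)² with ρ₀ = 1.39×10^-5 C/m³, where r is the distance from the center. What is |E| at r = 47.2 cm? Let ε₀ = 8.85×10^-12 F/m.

|E| = 9.07×10^3 N/C

Take a concentric spherical Gaussian surface of radius r = 47.2 cm (r > R, all charge enclosed).
Q_enc = 4π ∫₀^R ρ₀(r'/R)^2 r'² dr' = 4πρ₀R³/5 = 2.248×10^-7 C.
Since E is radial and uniform over the Gaussian sphere, Φ = E·4πr² = Q_enc/ε₀.
E = |Q_enc|/(4πε₀r²) = (2.248×10^-7)/(4π·8.85×10^-12·(0.472)²) = 9.07e3 N/C.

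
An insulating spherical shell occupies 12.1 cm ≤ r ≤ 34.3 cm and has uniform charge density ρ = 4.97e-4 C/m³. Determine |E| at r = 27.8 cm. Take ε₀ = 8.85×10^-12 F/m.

Use a concentric Gaussian sphere at r = 27.8 cm (within the shell material, 12.1 cm < r < 34.3 cm).
Only the shell between 12.1 cm and r is enclosed: Q_enc = ρ·(4π/3)(r³ − a³) = (4.97×10^-4)·(4π/3)·((0.278)³ − (0.121)³) = 4.104×10^-5 C.
By Gauss's law, ∮E·dA = E·4πr² = Q_enc/ε₀.
E = |Q_enc|/(4πε₀r²) = (4.104×10^-5)/(4π·8.85×10^-12·(0.278)²) = 4.77e6 N/C.

|E| ≈ 4.77×10^6 V/m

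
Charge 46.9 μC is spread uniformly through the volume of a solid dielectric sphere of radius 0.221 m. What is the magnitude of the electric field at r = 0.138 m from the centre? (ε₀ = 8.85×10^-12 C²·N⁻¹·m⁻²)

Symmetry ⇒ E = E(r) r̂. Gaussian sphere of radius r = 0.138 m (r < R).
For a uniform sphere the enclosed fraction is (r/R)³, so Q_enc = (46.9 μC)(0.138/0.221)³ = 1.142×10^-5 C.
By Gauss's law, ∮E·dA = E·4πr² = Q_enc/ε₀.
E = |Q_enc|/(4πε₀r²) = (1.142e-5)/(4π·8.85×10^-12·(0.138)²) = 5.39×10^6 N/C.

|E| = 5.39×10^6 V/m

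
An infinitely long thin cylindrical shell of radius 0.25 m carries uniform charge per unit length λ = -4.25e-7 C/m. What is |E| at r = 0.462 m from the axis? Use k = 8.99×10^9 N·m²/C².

Coaxial Gaussian cylinder, radius r = 0.462 m, length L (r > 0.25 m).
The full line charge is enclosed: λ_enc = -4.25e-7 C/m.
Applying ∮E·dA = Q_enc/ε₀ with the end caps contributing no flux:
E = 2k|λ_enc|/r = 2(8.99×10^9)(4.25×10^-7)/(0.462) = 1.65e4 N/C.

E = 1.65×10^4 V/m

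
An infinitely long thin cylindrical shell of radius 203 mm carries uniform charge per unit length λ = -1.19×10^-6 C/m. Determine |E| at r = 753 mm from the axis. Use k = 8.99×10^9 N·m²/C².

By cylindrical symmetry E is radial; use a coaxial Gaussian cylinder of radius 753 mm and length L (r > 203 mm).
The full line charge is enclosed: λ_enc = -1.19×10^-6 C/m.
Since E is radial and uniform over the curved surface, Φ = E·2πrL = Q_enc/ε₀ = λ_enc L/ε₀.
E = 2k|λ_enc|/r = 2(8.99×10^9)(1.19×10^-6)/(0.753) = 2.84e4 N/C.

E ≈ 2.84×10^4 V/m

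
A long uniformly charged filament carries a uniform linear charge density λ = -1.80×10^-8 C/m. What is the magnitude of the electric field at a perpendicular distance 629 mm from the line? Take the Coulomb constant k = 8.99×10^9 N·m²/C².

Coaxial Gaussian cylinder, radius r = 629 mm, length L.
Q_enc = λL, so λ_enc = -1.80×10^-8 C/m.
By Gauss's law (flux through the curved wall only), E·2πrL = λ_enc L/ε₀.
E = 2k|λ_enc|/r = 2(8.99×10^9)(1.80×10^-8)/(0.629) = 515 N/C.

|E| = 515 V/m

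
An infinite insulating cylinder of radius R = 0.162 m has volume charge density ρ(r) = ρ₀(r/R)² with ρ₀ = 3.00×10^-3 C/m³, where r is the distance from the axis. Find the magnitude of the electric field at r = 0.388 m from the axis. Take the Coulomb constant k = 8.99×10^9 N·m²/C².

5.73×10^6 V/m

Coaxial Gaussian cylinder, radius r = 0.388 m, length L (r > R, full charge per length enclosed).
λ_enc = 2π ∫₀^R ρ₀(r'/R)^2 r' dr' = 2πρ₀R²/4 = 1.237×10^-4 C/m.
Since E is radial and uniform over the curved surface, Φ = E·2πrL = Q_enc/ε₀ = λ_enc L/ε₀.
E = 2k|λ_enc|/r = 2(8.99×10^9)(1.237e-4)/(0.388) = 5.73e6 N/C.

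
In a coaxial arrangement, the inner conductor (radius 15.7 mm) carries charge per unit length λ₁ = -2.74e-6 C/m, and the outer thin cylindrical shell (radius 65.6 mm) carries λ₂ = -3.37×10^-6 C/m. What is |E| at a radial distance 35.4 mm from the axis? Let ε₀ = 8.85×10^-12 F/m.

Take a coaxial cylindrical Gaussian surface of radius r = 35.4 mm and length L (between the conductors, 15.7 mm < r < 65.6 mm).
Only the inner wire is enclosed; the outer shell contributes nothing inside itself. λ_enc = λ₁ = -2.74×10^-6 C/m.
Gauss's law: E·2πrL = λ_enc L/ε₀.
E = |λ_enc|/(2πε₀r) = (2.74×10^-6)/(2π·8.85×10^-12·0.0354) = 1.39×10^6 N/C.

E = 1.39×10^6 N/C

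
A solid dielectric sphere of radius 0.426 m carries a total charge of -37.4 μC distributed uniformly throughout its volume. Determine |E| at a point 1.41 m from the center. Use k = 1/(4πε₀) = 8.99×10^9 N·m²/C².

By spherical symmetry E is radial; choose a Gaussian sphere of radius r = 1.41 m (r > R, so the entire charge is enclosed).
Q_enc = -37.4 μC = -3.74×10^-5 C.
By Gauss's law, ∮E·dA = E·4πr² = Q_enc/ε₀.
E = k|Q_enc|/r² = (8.99×10^9)(3.74×10^-5)/(1.41)² = 1.69×10^5 N/C.

|E| ≈ 1.69×10^5 N/C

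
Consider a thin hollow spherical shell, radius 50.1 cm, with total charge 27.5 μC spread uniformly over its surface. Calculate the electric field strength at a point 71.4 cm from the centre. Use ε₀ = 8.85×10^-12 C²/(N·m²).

|E| = 4.85e5 N/C

Symmetry ⇒ E = E(r) r̂. Gaussian sphere of radius r = 71.4 cm (r > 50.1 cm).
The entire shell is enclosed: Q_enc = 2.75×10^-5 C.
Since E is radial and uniform over the Gaussian sphere, Φ = E·4πr² = Q_enc/ε₀.
E = |Q_enc|/(4πε₀r²) = (2.75×10^-5)/(4π·8.85×10^-12·(0.714)²) = 4.85×10^5 N/C.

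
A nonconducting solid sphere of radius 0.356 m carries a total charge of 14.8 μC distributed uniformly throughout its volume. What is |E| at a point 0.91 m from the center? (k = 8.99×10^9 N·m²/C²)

E ≈ 1.61×10^5 N/C

Take a concentric spherical Gaussian surface of radius r = 0.91 m (r > R, so the entire charge is enclosed).
Q_enc = 14.8 μC = 1.48×10^-5 C.
Gauss's law: E·4πr² = Q_enc/ε₀.
E = k|Q_enc|/r² = (8.99×10^9)(1.48e-5)/(0.91)² = 1.61×10^5 N/C.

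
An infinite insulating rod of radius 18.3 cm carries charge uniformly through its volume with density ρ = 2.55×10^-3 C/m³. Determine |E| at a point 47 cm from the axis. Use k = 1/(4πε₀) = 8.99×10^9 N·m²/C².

Choose a coaxial cylinder of radius r = 47 cm (arbitrary length L) as the Gaussian surface (r > 18.3 cm, full cross-section enclosed).
λ_enc = ρ·πR² = (2.55×10^-3)π(0.183)² = 2.683×10^-4 C/m.
Applying ∮E·dA = Q_enc/ε₀ with the end caps contributing no flux:
E = 2k|λ_enc|/r = 2(8.99×10^9)(2.683×10^-4)/(0.47) = 1.03e7 N/C.

|E| ≈ 1.03×10^7 N/C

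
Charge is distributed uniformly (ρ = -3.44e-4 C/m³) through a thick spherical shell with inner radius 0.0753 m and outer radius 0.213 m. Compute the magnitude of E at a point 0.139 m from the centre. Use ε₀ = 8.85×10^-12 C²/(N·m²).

Symmetry ⇒ E = E(r) r̂. Gaussian sphere of radius r = 0.139 m (within the shell material, 0.0753 m < r < 0.213 m).
Only the shell between 0.0753 m and r is enclosed: Q_enc = ρ·(4π/3)(r³ − a³) = (-3.44e-4)·(4π/3)·((0.139)³ − (0.0753)³) = -3.255×10^-6 C.
Applying ∮E·dA = Q_enc/ε₀ with Φ = E(4πr²):
E = |Q_enc|/(4πε₀r²) = (3.255×10^-6)/(4π·8.85×10^-12·(0.139)²) = 1.51×10^6 N/C.

1.51e6 N/C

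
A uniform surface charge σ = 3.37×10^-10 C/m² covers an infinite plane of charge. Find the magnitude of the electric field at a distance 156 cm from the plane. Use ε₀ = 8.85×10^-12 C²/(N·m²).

|E| = 19 N/C

Choose a cylindrical pillbox piercing the sheet, end faces (area A) parallel to it.
Flux Φ = 2EA and Q_enc = σA, so 2EA = σA/ε₀ ⇒ E = |σ|/(2ε₀), independent of distance.
E = |σ|/(2ε₀) = (3.37e-10)/(2·8.85×10^-12) = 19 N/C.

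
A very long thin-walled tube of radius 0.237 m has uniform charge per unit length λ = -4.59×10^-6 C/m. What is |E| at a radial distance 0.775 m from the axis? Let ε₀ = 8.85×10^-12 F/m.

E ≈ 1.07×10^5 N/C

Coaxial Gaussian cylinder, radius r = 0.775 m, length L (r > 0.237 m).
The full line charge is enclosed: λ_enc = -4.59×10^-6 C/m.
Gauss's law: E·2πrL = λ_enc L/ε₀.
E = |λ_enc|/(2πε₀r) = (4.59e-6)/(2π·8.85×10^-12·0.775) = 1.07×10^5 N/C.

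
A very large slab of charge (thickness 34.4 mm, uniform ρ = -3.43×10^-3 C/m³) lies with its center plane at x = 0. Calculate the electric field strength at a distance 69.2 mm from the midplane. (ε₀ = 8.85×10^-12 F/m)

The point |x| = 69.2 mm lies outside the slab (half-thickness 0.0172 m). A symmetric pillbox spanning the full slab encloses Q_enc = ρ·d·A.
Flux = 2EA ⇒ E = |ρ|d/(2ε₀), independent of distance outside.
E = (3.43×10^-3)(0.0344)/(2·8.85×10^-12) = 6.67e6 N/C.

E ≈ 6.67×10^6 N/C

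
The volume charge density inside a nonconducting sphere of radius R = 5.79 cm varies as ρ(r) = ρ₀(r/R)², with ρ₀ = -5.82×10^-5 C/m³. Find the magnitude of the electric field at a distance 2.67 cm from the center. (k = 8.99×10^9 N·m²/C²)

Take a concentric spherical Gaussian surface of radius r = 2.67 cm (r < R).
Q_enc = ∫₀^r ρ(r')·4πr'² dr' = (4πρ₀/R²) ∫₀^r r'^4 dr' = 4πρ₀ r^5/(5·R²) = -5.921e-10 C.
Gauss's law: E·4πr² = Q_enc/ε₀.
E = k|Q_enc|/r² = (8.99×10^9)(5.921×10^-10)/(0.0267)² = 7.47×10^3 N/C.

|E| = 7.47e3 N/C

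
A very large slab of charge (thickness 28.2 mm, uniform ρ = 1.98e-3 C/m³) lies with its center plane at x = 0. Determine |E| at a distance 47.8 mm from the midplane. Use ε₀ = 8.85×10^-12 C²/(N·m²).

The point |x| = 47.8 mm lies outside the slab (half-thickness 0.0141 m). A symmetric pillbox spanning the full slab encloses Q_enc = ρ·d·A.
Flux = 2EA ⇒ E = |ρ|d/(2ε₀), independent of distance outside.
E = (1.98e-3)(0.0282)/(2·8.85×10^-12) = 3.15e6 N/C.

E = 3.15e6 N/C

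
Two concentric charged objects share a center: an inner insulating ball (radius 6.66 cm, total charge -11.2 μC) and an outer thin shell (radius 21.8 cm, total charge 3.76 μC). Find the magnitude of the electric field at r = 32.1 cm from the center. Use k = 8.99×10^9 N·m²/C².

6.49×10^5 V/m

Symmetry ⇒ E = E(r) r̂. Gaussian sphere of radius r = 32.1 cm (r > 21.8 cm, enclosing both).
Q_enc = (-11.2 μC) + (3.76 μC) = -7.44×10^-6 C.
Gauss's law: E·4πr² = Q_enc/ε₀.
E = k|Q_enc|/r² = (8.99×10^9)(7.44e-6)/(0.321)² = 6.49×10^5 N/C.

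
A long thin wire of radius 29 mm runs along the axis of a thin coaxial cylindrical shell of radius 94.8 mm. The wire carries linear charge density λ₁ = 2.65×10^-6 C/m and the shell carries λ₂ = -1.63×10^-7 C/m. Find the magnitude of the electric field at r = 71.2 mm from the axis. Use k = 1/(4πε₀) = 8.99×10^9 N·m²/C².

Choose a coaxial cylinder of radius r = 71.2 mm (arbitrary length L) as the Gaussian surface (between the conductors, 29 mm < r < 94.8 mm).
Only the inner wire is enclosed; the outer shell contributes nothing inside itself. λ_enc = λ₁ = 2.65×10^-6 C/m.
By Gauss's law (flux through the curved wall only), E·2πrL = λ_enc L/ε₀.
E = 2k|λ_enc|/r = 2(8.99×10^9)(2.65×10^-6)/(0.0712) = 6.69e5 N/C.

6.69e5 N/C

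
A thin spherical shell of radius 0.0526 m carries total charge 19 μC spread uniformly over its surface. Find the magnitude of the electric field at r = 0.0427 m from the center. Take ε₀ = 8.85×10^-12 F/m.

|E| = 0 N/C

Take a concentric spherical Gaussian surface of radius r = 0.0427 m (inside the shell, r < 0.0526 m).
All the charge is outside the Gaussian surface: Q_enc = 0, hence E = 0 everywhere inside the shell.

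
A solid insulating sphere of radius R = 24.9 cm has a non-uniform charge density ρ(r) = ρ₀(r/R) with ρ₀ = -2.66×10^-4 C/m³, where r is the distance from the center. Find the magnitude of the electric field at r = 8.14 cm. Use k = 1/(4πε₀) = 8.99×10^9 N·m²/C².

E = 2.00×10^5 N/C

Use a concentric Gaussian sphere at r = 8.14 cm (r < R).
Integrate the density: Q_enc = 4π ∫₀^r ρ₀(r'/R)^1 r'² dr' = 4πρ₀ r^4/(4·R) = -1.473×10^-7 C.
Applying ∮E·dA = Q_enc/ε₀ with Φ = E(4πr²):
E = k|Q_enc|/r² = (8.99×10^9)(1.473×10^-7)/(0.0814)² = 2.00×10^5 N/C.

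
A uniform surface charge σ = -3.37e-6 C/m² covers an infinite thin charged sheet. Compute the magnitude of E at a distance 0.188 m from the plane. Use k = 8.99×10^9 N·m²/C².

By planar symmetry E is perpendicular to the sheet and uniform; use a Gaussian pillbox with flat faces of area A on each side of the sheet.
Flux Φ = 2EA and Q_enc = σA, so 2EA = σA/ε₀ ⇒ E = |σ|/(2ε₀), independent of distance.
E = 2πk|σ| = 2π(8.99×10^9)(3.37e-6) = 1.90×10^5 N/C.

|E| ≈ 1.90×10^5 V/m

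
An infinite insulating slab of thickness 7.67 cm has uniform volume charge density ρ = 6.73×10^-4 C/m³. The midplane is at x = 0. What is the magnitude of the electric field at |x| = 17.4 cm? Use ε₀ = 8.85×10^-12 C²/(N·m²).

The point |x| = 17.4 cm lies outside the slab (half-thickness 0.03835 m). A symmetric pillbox spanning the full slab encloses Q_enc = ρ·d·A.
Flux = 2EA ⇒ E = |ρ|d/(2ε₀), independent of distance outside.
E = (6.73×10^-4)(0.0767)/(2·8.85×10^-12) = 2.92×10^6 N/C.

|E| = 2.92×10^6 N/C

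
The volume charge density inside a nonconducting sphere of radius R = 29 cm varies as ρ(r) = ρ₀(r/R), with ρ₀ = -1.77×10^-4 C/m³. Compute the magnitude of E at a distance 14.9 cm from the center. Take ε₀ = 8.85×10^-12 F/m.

By spherical symmetry E is radial; choose a Gaussian sphere of radius r = 14.9 cm (r < R).
Q_enc = ∫₀^r ρ(r')·4πr'² dr' = (4πρ₀/R) ∫₀^r r'^3 dr' = 4πρ₀ r^4/(4·R) = -9.451e-7 C.
Gauss's law: E·4πr² = Q_enc/ε₀.
E = |Q_enc|/(4πε₀r²) = (9.451e-7)/(4π·8.85×10^-12·(0.149)²) = 3.83×10^5 N/C.

|E| ≈ 3.83×10^5 N/C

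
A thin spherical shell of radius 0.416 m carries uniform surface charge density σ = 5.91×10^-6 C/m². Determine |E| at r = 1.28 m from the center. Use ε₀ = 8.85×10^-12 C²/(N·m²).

Take a concentric spherical Gaussian surface of radius r = 1.28 m (r > 0.416 m).
The entire shell is enclosed: Q_enc = σ·4πR² = (5.91×10^-6)·4π·(0.416)² = 1.285×10^-5 C.
Since E is radial and uniform over the Gaussian sphere, Φ = E·4πr² = Q_enc/ε₀.
E = |Q_enc|/(4πε₀r²) = (1.285×10^-5)/(4π·8.85×10^-12·(1.28)²) = 7.05×10^4 N/C.

7.05e4 V/m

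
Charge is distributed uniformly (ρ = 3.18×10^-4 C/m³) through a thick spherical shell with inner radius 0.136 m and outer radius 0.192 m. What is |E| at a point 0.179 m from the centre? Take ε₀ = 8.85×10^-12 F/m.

Take a concentric spherical Gaussian surface of radius r = 0.179 m (within the shell material, 0.136 m < r < 0.192 m).
Enclosed charge is the volume from a to r: Q_enc = (4π/3)ρ(r³ − a³) = 4.289×10^-6 C.
Gauss's law: E·4πr² = Q_enc/ε₀.
E = |Q_enc|/(4πε₀r²) = (4.289×10^-6)/(4π·8.85×10^-12·(0.179)²) = 1.20e6 N/C.

1.20×10^6 N/C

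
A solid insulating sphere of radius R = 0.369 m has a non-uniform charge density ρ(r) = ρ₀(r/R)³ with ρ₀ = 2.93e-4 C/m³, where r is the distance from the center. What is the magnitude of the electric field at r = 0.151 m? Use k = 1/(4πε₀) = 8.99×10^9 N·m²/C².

Use a concentric Gaussian sphere at r = 0.151 m (r < R).
Q_enc = ∫₀^r ρ(r')·4πr'² dr' = (4πρ₀/R³) ∫₀^r r'^5 dr' = 4πρ₀ r^6/(6·R³) = 1.448e-7 C.
Applying ∮E·dA = Q_enc/ε₀ with Φ = E(4πr²):
E = k|Q_enc|/r² = (8.99×10^9)(1.448×10^-7)/(0.151)² = 5.71×10^4 N/C.

E = 5.71×10^4 N/C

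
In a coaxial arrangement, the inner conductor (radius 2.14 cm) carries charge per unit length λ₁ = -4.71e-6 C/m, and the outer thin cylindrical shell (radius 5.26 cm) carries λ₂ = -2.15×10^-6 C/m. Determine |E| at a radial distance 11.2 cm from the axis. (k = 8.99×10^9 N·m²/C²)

E ≈ 1.10×10^6 N/C

By cylindrical symmetry E is radial; use a coaxial Gaussian cylinder of radius 11.2 cm and length L (r > 5.26 cm, enclosing both).
λ_enc = λ₁ + λ₂ = (-4.71e-6) + (-2.15e-6) = -6.86×10^-6 C/m.
Applying ∮E·dA = Q_enc/ε₀ with the end caps contributing no flux:
E = 2k|λ_enc|/r = 2(8.99×10^9)(6.86×10^-6)/(0.112) = 1.10e6 N/C.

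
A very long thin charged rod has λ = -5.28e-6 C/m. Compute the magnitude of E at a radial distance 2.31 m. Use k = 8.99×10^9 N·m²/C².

E = 4.11e4 V/m

Coaxial Gaussian cylinder, radius r = 2.31 m, length L.
Q_enc = λL, so λ_enc = -5.28e-6 C/m.
By Gauss's law (flux through the curved wall only), E·2πrL = λ_enc L/ε₀.
E = 2k|λ_enc|/r = 2(8.99×10^9)(5.28×10^-6)/(2.31) = 4.11×10^4 N/C.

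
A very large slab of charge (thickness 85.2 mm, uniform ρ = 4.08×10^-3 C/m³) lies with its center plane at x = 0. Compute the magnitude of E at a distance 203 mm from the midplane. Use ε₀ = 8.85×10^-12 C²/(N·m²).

The point |x| = 203 mm lies outside the slab (half-thickness 0.0426 m). A symmetric pillbox spanning the full slab encloses Q_enc = ρ·d·A.
Flux = 2EA ⇒ E = |ρ|d/(2ε₀), independent of distance outside.
E = (4.08×10^-3)(0.0852)/(2·8.85×10^-12) = 1.96×10^7 N/C.

1.96×10^7 N/C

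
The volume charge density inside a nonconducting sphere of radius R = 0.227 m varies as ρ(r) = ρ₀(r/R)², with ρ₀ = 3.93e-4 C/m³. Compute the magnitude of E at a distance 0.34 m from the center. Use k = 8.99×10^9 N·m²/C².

|E| = 8.98×10^5 N/C

Symmetry ⇒ E = E(r) r̂. Gaussian sphere of radius r = 0.34 m (r > R, all charge enclosed).
Q_enc = 4π ∫₀^R ρ₀(r'/R)^2 r'² dr' = 4πρ₀R³/5 = 1.155×10^-5 C.
Applying ∮E·dA = Q_enc/ε₀ with Φ = E(4πr²):
E = k|Q_enc|/r² = (8.99×10^9)(1.155e-5)/(0.34)² = 8.98×10^5 N/C.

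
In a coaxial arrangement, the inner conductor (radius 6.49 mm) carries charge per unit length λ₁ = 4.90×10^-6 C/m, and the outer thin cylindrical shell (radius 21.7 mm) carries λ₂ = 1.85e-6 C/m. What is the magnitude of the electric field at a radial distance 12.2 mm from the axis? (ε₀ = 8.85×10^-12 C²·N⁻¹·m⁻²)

By cylindrical symmetry E is radial; use a coaxial Gaussian cylinder of radius 12.2 mm and length L (between the conductors, 6.49 mm < r < 21.7 mm).
Only the inner wire is enclosed; the outer shell contributes nothing inside itself. λ_enc = λ₁ = 4.90×10^-6 C/m.
Gauss's law: E·2πrL = λ_enc L/ε₀.
E = |λ_enc|/(2πε₀r) = (4.90e-6)/(2π·8.85×10^-12·0.0122) = 7.22×10^6 N/C.

|E| = 7.22×10^6 N/C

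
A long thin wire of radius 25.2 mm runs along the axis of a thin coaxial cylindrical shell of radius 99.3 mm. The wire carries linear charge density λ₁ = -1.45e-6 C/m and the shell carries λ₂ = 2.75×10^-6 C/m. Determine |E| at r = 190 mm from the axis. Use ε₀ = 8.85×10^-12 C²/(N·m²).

1.23e5 N/C

Coaxial Gaussian cylinder, radius r = 190 mm, length L (r > 99.3 mm, enclosing both).
λ_enc = λ₁ + λ₂ = (-1.45×10^-6) + (2.75e-6) = 1.30×10^-6 C/m.
Since E is radial and uniform over the curved surface, Φ = E·2πrL = Q_enc/ε₀ = λ_enc L/ε₀.
E = |λ_enc|/(2πε₀r) = (1.30×10^-6)/(2π·8.85×10^-12·0.19) = 1.23e5 N/C.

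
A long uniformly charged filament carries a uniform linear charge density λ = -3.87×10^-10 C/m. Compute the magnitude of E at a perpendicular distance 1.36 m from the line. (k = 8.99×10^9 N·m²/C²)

Choose a coaxial cylinder of radius r = 1.36 m (arbitrary length L) as the Gaussian surface.
Q_enc = λL, so λ_enc = -3.87e-10 C/m.
By Gauss's law (flux through the curved wall only), E·2πrL = λ_enc L/ε₀.
E = 2k|λ_enc|/r = 2(8.99×10^9)(3.87×10^-10)/(1.36) = 5.12 N/C.

|E| ≈ 5.12 V/m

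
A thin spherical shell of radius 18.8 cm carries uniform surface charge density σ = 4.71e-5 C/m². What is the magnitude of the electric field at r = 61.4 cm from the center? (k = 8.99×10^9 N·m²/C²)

Take a concentric spherical Gaussian surface of radius r = 61.4 cm (r > 18.8 cm).
The entire shell is enclosed: Q_enc = σ·4πR² = (4.71e-5)·4π·(0.188)² = 2.092×10^-5 C.
Applying ∮E·dA = Q_enc/ε₀ with Φ = E(4πr²):
E = k|Q_enc|/r² = (8.99×10^9)(2.092×10^-5)/(0.614)² = 4.99×10^5 N/C.

E ≈ 4.99×10^5 V/m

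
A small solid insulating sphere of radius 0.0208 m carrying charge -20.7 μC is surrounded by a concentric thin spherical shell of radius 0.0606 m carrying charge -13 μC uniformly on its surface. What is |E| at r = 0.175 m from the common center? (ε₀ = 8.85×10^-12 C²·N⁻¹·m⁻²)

Take a concentric spherical Gaussian surface of radius r = 0.175 m (r > 0.0606 m, enclosing both).
Q_enc = (-20.7 μC) + (-13 μC) = -3.37×10^-5 C.
By Gauss's law, ∮E·dA = E·4πr² = Q_enc/ε₀.
E = |Q_enc|/(4πε₀r²) = (3.37e-5)/(4π·8.85×10^-12·(0.175)²) = 9.89×10^6 N/C.

|E| = 9.89e6 N/C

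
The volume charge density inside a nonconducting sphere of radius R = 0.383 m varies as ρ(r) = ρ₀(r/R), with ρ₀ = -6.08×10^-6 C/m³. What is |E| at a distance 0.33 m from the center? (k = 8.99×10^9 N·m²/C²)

E ≈ 4.88e4 N/C

By spherical symmetry E is radial; choose a Gaussian sphere of radius r = 0.33 m (r < R).
Q_enc = ∫₀^r ρ(r')·4πr'² dr' = (4πρ₀/R) ∫₀^r r'^3 dr' = 4πρ₀ r^4/(4·R) = -5.914e-7 C.
Applying ∮E·dA = Q_enc/ε₀ with Φ = E(4πr²):
E = k|Q_enc|/r² = (8.99×10^9)(5.914×10^-7)/(0.33)² = 4.88e4 N/C.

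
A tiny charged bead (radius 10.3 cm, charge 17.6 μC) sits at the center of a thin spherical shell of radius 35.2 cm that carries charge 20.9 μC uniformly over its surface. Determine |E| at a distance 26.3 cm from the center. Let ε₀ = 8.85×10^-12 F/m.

Take a concentric spherical Gaussian surface of radius r = 26.3 cm (between the bodies, 10.3 cm < r < 35.2 cm).
Only the inner charge is enclosed; the outer shell contributes nothing inside itself. Q_enc = 17.6 μC = 1.76e-5 C.
Applying ∮E·dA = Q_enc/ε₀ with Φ = E(4πr²):
E = |Q_enc|/(4πε₀r²) = (1.76×10^-5)/(4π·8.85×10^-12·(0.263)²) = 2.29×10^6 N/C.

E = 2.29e6 V/m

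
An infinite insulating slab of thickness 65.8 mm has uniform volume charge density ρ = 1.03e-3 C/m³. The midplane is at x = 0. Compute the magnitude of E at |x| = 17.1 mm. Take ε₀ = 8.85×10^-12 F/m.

1.99×10^6 V/m

By symmetry E is perpendicular to the slab. A Gaussian pillbox from −17.1 mm to +17.1 mm (face area A) lies entirely within the slab.
Q_enc = ρ·(2x)·A and flux = 2EA, so 2EA = 2ρxA/ε₀ ⇒ E = |ρ|x/ε₀.
E = (1.03×10^-3)(0.0171)/(8.85×10^-12) = 1.99×10^6 N/C.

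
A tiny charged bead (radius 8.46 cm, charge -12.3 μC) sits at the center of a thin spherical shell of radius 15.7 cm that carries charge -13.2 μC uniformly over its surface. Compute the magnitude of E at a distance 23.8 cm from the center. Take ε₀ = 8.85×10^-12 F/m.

By spherical symmetry E is radial; choose a Gaussian sphere of radius r = 23.8 cm (r > 15.7 cm, enclosing both).
Q_enc = (-12.3 μC) + (-13.2 μC) = -2.55×10^-5 C.
Gauss's law: E·4πr² = Q_enc/ε₀.
E = |Q_enc|/(4πε₀r²) = (2.55×10^-5)/(4π·8.85×10^-12·(0.238)²) = 4.05×10^6 N/C.

E ≈ 4.05×10^6 V/m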